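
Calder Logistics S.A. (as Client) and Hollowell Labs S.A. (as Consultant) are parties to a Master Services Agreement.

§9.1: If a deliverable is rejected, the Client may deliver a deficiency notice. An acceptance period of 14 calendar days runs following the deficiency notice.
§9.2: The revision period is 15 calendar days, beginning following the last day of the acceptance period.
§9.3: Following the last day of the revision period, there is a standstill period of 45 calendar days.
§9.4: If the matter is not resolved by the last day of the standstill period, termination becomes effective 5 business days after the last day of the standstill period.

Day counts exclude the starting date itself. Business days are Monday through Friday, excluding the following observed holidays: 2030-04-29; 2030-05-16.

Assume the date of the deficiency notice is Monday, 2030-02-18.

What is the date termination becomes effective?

The last day of the acceptance period: 2030-02-18 + 14 days = 2030-03-04.
Adding 15 calendar days to 2030-03-04 gives 2030-03-19, which is the last day of the revision period.
The last day of the standstill period: 45 calendar days after 2030-03-19 is 2030-05-03.
The date termination becomes effective: counting 5 business days from Friday, 2030-05-03 (May 6, May 7, May 8, May 9, May 10, skipping weekends) reaches Friday, 2030-05-10.

2030-05-10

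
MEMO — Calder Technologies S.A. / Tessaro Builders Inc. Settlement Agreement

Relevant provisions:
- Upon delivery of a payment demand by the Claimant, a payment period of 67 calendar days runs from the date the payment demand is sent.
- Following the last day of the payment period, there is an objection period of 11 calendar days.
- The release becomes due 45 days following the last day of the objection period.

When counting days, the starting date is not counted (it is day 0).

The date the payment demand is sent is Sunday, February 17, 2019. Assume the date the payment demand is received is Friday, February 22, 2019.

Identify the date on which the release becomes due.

June 20, 2019

The last day of the payment period: 67 calendar days after February 17, 2019 is April 25, 2019.
The last day of the objection period: 11 calendar days after April 25, 2019 is May 6, 2019.
The date on which the release becomes due: 45 calendar days after May 6, 2019 is June 20, 2019.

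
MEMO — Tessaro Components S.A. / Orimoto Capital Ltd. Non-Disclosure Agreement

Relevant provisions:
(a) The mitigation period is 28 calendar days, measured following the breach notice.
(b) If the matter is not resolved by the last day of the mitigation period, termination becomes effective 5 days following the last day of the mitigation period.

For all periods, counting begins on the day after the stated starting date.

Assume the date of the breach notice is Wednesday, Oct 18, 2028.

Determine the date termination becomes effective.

Adding 28 calendar days to Oct 18, 2028 gives Nov 15, 2028, which is the last day of the mitigation period.
Adding 5 calendar days to Nov 15, 2028 gives Nov 20, 2028, which is the date termination becomes effective.

Nov 20, 2028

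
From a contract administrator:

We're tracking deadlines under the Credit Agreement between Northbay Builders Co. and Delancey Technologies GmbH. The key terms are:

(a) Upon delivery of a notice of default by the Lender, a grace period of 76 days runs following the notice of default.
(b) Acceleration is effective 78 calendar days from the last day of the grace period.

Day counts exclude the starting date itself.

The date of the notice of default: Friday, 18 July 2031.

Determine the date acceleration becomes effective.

19 December 2031

The last day of the grace period: 18 July 2031 + 76 days = 2 October 2031.
The date acceleration becomes effective: 78 calendar days after 2 October 2031 is 19 December 2031.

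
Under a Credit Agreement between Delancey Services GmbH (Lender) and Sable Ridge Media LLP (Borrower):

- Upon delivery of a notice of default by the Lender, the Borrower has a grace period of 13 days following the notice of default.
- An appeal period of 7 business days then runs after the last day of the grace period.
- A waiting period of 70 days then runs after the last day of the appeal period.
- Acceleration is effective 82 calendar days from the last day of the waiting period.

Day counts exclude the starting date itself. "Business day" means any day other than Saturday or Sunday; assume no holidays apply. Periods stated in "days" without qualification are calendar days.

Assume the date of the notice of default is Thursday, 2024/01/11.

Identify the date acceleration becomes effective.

The last day of the grace period: 13 calendar days after 2024/01/11 is 2024/01/24.
The last day of the appeal period: 7 business days after Wednesday, 2024/01/24, skipping weekends — Jan 25, Jan 26, Jan 29, Jan 30, Jan 31, Feb 1, Feb 2 — lands on Friday, 2024/02/02.
The last day of the waiting period: 70 calendar days after 2024/02/02 is 2024/04/12.
The date acceleration becomes effective: 2024/04/12 + 82 days = 2024/07/03.

2024/07/03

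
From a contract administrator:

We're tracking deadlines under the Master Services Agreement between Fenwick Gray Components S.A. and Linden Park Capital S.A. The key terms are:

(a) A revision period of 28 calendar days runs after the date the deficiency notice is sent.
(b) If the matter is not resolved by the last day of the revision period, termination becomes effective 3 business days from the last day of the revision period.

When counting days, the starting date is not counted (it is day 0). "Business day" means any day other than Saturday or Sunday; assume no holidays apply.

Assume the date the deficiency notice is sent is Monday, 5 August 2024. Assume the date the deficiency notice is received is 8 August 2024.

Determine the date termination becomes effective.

5 September 2024

Adding 28 calendar days to 5 August 2024 gives 2 September 2024, which is the last day of the revision period.
The date termination becomes effective: 3 business days after Monday, 2 September 2024, skipping weekends — Sep 3, Sep 4, Sep 5 — lands on Thursday, 5 September 2024.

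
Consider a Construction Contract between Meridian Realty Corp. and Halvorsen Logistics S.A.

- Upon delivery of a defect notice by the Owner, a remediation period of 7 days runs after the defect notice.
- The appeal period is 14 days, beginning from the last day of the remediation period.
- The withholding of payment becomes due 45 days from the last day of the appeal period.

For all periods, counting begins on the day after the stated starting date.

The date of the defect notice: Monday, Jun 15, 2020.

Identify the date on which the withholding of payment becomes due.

Aug 20, 2020

Adding 7 calendar days to Jun 15, 2020 gives Jun 22, 2020, which is the last day of the remediation period.
The last day of the appeal period: Jun 22, 2020 + 14 days = Jul 6, 2020.
Adding 45 calendar days to Jul 6, 2020 gives Aug 20, 2020, which is the date on which the withholding of payment becomes due.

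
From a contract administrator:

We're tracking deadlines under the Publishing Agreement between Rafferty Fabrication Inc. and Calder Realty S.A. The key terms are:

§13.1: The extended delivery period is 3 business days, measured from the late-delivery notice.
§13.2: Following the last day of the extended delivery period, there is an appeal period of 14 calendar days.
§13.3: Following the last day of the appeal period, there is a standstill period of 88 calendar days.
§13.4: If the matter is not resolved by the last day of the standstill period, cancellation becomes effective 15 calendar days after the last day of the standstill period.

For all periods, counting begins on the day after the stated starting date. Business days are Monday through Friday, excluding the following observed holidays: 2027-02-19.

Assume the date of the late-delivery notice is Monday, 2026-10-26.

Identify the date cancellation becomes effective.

2027-02-23

The last day of the extended delivery period: counting 3 business days from Monday, 2026-10-26 (Oct 27, Oct 28, Oct 29, skipping weekends) reaches Thursday, 2026-10-29.
The last day of the appeal period: 14 calendar days after 2026-10-29 is 2026-11-12.
Adding 88 calendar days to 2026-11-12 gives 2027-02-08, which is the last day of the standstill period.
The date cancellation becomes effective: 2027-02-08 + 15 days = 2027-02-23.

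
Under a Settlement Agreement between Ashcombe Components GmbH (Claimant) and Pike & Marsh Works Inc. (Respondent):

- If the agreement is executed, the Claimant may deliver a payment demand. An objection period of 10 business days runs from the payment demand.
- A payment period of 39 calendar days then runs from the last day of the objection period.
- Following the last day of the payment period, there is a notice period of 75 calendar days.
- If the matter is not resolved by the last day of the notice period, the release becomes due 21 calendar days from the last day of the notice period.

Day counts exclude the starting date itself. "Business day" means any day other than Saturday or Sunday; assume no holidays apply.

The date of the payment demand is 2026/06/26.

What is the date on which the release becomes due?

From Friday, 2026/06/26, 10 business days (Jun 29, Jun 30, Jul 1, Jul 2, Jul 3, Jul 6, Jul 7, Jul 8, Jul 9, Jul 10, skipping weekends) brings us to Friday, 2026/07/10, which is the last day of the objection period.
The last day of the payment period: 39 calendar days after 2026/07/10 is 2026/08/18.
The last day of the notice period: 75 calendar days after 2026/08/18 is 2026/11/01.
Adding 21 calendar days to 2026/11/01 gives 2026/11/22, which is the date on which the release becomes due.

2026/11/22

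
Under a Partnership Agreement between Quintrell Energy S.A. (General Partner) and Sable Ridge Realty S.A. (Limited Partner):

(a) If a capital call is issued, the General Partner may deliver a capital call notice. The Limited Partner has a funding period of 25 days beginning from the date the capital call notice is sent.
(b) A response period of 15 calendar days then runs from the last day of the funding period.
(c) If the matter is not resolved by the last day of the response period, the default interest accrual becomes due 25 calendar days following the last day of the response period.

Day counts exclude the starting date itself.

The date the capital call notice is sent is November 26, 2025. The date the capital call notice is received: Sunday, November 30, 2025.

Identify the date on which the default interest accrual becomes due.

January 30, 2026

The last day of the funding period: 25 calendar days after November 26, 2025 is December 21, 2025.
The last day of the response period: 15 calendar days after December 21, 2025 is January 5, 2026.
The date on which the default interest accrual becomes due: January 5, 2026 + 25 days = January 30, 2026.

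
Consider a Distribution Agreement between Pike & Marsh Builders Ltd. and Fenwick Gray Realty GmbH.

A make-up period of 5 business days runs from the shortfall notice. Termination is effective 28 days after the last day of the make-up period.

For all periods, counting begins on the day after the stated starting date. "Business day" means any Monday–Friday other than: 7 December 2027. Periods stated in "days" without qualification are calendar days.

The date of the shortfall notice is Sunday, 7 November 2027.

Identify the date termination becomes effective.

From Sunday, 7 November 2027, 5 business days (Nov 8, Nov 9, Nov 10, Nov 11, Nov 12, skipping weekends) brings us to Friday, 12 November 2027, which is the last day of the make-up period.
The date termination becomes effective: 28 calendar days after 12 November 2027 is 10 December 2027.

10 December 2027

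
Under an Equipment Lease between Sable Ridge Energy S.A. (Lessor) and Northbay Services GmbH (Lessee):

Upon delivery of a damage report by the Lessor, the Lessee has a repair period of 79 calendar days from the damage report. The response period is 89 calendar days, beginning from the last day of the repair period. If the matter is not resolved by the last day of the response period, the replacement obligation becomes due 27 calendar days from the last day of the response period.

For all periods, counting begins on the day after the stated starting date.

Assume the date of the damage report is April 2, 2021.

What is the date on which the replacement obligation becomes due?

October 14, 2021

The last day of the repair period: 79 calendar days after April 2, 2021 is June 20, 2021.
The last day of the response period: June 20, 2021 + 89 days = September 17, 2021.
The date on which the replacement obligation becomes due: 27 calendar days after September 17, 2021 is October 14, 2021.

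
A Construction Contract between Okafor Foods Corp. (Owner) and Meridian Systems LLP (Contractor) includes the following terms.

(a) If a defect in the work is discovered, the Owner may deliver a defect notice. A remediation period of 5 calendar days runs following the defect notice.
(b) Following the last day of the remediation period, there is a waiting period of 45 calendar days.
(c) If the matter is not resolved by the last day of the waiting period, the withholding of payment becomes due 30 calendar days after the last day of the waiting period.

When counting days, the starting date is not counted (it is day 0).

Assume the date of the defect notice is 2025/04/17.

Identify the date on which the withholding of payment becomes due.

The last day of the remediation period: 5 calendar days after 2025/04/17 is 2025/04/22.
The last day of the waiting period: 45 calendar days after 2025/04/22 is 2025/06/06.
Adding 30 calendar days to 2025/06/06 gives 2025/07/06, which is the date on which the withholding of payment becomes due.

2025/07/06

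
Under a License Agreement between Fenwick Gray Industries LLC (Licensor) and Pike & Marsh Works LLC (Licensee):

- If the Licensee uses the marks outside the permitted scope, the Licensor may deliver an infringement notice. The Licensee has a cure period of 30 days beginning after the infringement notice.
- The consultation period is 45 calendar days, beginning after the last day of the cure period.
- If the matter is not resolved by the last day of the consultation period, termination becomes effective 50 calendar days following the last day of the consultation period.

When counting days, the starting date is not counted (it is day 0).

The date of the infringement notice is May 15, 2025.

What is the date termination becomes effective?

Sep 17, 2025

Adding 30 calendar days to May 15, 2025 gives Jun 14, 2025, which is the last day of the cure period.
The last day of the consultation period: 45 calendar days after Jun 14, 2025 is Jul 29, 2025.
Adding 50 calendar days to Jul 29, 2025 gives Sep 17, 2025, which is the date termination becomes effective.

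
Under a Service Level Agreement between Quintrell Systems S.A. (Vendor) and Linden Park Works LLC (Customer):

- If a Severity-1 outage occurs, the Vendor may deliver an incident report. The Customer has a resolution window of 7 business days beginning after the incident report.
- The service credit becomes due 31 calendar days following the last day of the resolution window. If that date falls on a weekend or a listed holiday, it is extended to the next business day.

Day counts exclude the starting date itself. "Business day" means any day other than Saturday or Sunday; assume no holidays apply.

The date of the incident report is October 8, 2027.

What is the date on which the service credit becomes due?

The last day of the resolution window: 7 business days after Friday, October 8, 2027, skipping weekends — Oct 11, Oct 12, Oct 13, Oct 14, Oct 15, Oct 18, Oct 19 — lands on Tuesday, October 19, 2027.
Adding 31 calendar days to October 19, 2027 gives November 19, 2027, which is the date on which the service credit becomes due. November 19, 2027 is a Friday, so no roll-forward applies.

November 19, 2027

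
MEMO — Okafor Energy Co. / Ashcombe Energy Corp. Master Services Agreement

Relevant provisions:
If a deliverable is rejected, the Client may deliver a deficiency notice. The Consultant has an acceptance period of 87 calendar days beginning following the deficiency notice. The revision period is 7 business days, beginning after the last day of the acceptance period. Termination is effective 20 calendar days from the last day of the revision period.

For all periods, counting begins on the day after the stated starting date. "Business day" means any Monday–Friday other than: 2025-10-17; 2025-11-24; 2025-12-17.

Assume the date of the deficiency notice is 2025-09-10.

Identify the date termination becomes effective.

2026-01-05

Adding 87 calendar days to 2025-09-10 gives 2025-12-06, which is the last day of the acceptance period.
From Saturday, 2025-12-06, 7 business days (Dec 8, Dec 9, Dec 10, Dec 11, Dec 12, Dec 15, Dec 16, skipping weekends) brings us to Tuesday, 2025-12-16, which is the last day of the revision period.
The date termination becomes effective: 2025-12-16 + 20 days = 2026-01-05.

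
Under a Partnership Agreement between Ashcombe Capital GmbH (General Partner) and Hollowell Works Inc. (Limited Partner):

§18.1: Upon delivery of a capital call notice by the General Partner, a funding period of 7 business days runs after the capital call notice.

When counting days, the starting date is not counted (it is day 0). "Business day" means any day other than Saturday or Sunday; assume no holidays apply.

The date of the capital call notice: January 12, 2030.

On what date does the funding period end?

January 22, 2030

The last day of the funding period: 7 business days after Saturday, January 12, 2030, skipping weekends — Jan 14, Jan 15, Jan 16, Jan 17, Jan 18, Jan 21, Jan 22 — lands on Tuesday, January 22, 2030.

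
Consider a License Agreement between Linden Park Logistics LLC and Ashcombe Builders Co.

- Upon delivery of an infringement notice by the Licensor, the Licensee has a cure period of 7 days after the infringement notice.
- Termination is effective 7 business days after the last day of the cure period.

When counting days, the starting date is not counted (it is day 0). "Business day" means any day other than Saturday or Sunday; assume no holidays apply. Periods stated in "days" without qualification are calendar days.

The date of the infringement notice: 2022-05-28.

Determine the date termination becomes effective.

Adding 7 calendar days to 2022-05-28 gives 2022-06-04, which is the last day of the cure period.
The date termination becomes effective: counting 7 business days from Saturday, 2022-06-04 (Jun 6, Jun 7, Jun 8, Jun 9, Jun 10, Jun 13, Jun 14, skipping weekends) reaches Tuesday, 2022-06-14.

2022-06-14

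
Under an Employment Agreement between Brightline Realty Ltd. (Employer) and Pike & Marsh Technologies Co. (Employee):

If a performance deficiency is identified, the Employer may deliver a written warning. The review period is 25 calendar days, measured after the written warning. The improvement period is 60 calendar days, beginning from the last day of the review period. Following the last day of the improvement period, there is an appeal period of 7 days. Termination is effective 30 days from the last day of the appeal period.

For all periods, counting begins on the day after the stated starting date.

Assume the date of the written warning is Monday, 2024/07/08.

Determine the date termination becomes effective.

Adding 25 calendar days to 2024/07/08 gives 2024/08/02, which is the last day of the review period.
The last day of the improvement period: 60 calendar days after 2024/08/02 is 2024/10/01.
Adding 7 calendar days to 2024/10/01 gives 2024/10/08, which is the last day of the appeal period.
The date termination becomes effective: 2024/10/08 + 30 days = 2024/11/07.

2024/11/07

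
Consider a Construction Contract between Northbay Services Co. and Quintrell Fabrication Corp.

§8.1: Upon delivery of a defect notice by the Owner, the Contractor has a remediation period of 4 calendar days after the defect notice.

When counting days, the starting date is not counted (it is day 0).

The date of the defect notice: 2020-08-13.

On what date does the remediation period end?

Adding 4 calendar days to 2020-08-13 gives 2020-08-17, which is the last day of the remediation period.

2020-08-17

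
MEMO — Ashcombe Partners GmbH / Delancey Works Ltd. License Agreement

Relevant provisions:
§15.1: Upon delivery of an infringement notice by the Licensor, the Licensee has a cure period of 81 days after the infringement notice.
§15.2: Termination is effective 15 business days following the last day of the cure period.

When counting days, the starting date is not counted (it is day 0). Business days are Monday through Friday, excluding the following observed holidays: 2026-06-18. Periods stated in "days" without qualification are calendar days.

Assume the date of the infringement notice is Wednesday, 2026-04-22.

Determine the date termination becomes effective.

2026-07-31

The last day of the cure period: 81 calendar days after 2026-04-22 is 2026-07-12.
The date termination becomes effective: counting 15 business days from Sunday, 2026-07-12 (Jul 13, Jul 14, Jul 15, Jul 16, …, Jul 29, Jul 30, Jul 31, skipping weekends) reaches Friday, 2026-07-31.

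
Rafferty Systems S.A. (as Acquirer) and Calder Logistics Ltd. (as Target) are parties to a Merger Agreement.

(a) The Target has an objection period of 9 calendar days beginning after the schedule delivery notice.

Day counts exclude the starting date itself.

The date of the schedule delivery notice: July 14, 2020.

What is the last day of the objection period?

July 23, 2020

Adding 9 calendar days to July 14, 2020 gives July 23, 2020, which is the last day of the objection period.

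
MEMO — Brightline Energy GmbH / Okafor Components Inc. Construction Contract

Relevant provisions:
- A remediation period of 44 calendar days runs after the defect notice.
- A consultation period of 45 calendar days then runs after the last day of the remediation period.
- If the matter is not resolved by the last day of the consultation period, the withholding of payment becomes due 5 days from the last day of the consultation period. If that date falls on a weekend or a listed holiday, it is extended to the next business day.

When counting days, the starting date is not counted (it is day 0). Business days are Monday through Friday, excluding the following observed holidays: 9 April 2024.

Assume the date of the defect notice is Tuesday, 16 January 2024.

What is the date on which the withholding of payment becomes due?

19 April 2024

The last day of the remediation period: 16 January 2024 + 44 days = 29 February 2024.
Adding 45 calendar days to 29 February 2024 gives 14 April 2024, which is the last day of the consultation period.
The date on which the withholding of payment becomes due: 14 April 2024 + 5 days = 19 April 2024. 19 April 2024 is a Friday and is not a listed holiday, so no roll-forward applies.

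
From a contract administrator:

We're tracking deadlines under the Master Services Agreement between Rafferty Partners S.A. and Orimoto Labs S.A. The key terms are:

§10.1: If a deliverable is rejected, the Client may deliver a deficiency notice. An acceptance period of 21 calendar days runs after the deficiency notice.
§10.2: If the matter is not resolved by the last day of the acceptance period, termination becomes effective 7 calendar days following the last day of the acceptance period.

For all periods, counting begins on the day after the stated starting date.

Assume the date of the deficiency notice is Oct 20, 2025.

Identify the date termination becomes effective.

Nov 17, 2025

The last day of the acceptance period: Oct 20, 2025 + 21 days = Nov 10, 2025.
The date termination becomes effective: Nov 10, 2025 + 7 days = Nov 17, 2025.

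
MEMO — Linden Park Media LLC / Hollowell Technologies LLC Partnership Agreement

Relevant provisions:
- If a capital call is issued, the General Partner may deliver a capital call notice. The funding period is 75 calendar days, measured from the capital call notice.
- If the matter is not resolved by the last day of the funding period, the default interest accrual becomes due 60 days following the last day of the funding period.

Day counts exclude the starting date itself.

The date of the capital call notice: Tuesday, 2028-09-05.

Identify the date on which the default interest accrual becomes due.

2029-01-18

Adding 75 calendar days to 2028-09-05 gives 2028-11-19, which is the last day of the funding period.
The date on which the default interest accrual becomes due: 2028-11-19 + 60 days = 2029-01-18.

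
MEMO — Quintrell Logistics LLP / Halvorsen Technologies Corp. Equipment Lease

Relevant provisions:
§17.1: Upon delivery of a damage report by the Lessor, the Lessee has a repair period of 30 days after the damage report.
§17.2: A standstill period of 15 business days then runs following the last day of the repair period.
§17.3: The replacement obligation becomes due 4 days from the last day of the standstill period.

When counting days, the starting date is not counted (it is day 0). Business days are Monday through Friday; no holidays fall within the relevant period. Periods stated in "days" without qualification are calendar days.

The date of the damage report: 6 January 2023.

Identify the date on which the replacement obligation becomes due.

Adding 30 calendar days to 6 January 2023 gives 5 February 2023, which is the last day of the repair period.
From Sunday, 5 February 2023, 15 business days (Feb 6, Feb 7, Feb 8, Feb 9, …, Feb 22, Feb 23, Feb 24, skipping weekends) brings us to Friday, 24 February 2023, which is the last day of the standstill period.
The date on which the replacement obligation becomes due: 24 February 2023 + 4 days = 28 February 2023.

28 February 2023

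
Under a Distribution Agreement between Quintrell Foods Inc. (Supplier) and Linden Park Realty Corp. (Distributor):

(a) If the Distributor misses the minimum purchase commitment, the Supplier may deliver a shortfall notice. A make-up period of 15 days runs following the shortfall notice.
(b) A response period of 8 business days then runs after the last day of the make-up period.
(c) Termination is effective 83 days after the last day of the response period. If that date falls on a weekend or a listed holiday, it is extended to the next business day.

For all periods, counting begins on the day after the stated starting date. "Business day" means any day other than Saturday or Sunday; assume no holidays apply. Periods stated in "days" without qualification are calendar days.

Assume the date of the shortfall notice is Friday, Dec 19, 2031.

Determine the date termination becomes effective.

The last day of the make-up period: Dec 19, 2031 + 15 days = Jan 3, 2032.
The last day of the response period: 8 business days after Saturday, Jan 3, 2032, skipping weekends — Jan 5, Jan 6, Jan 7, Jan 8, Jan 9, Jan 12, Jan 13, Jan 14 — lands on Wednesday, Jan 14, 2032.
The date termination becomes effective: Jan 14, 2032 + 83 days = Apr 6, 2032. Apr 6, 2032 is a Tuesday, so no roll-forward applies.

Apr 6, 2032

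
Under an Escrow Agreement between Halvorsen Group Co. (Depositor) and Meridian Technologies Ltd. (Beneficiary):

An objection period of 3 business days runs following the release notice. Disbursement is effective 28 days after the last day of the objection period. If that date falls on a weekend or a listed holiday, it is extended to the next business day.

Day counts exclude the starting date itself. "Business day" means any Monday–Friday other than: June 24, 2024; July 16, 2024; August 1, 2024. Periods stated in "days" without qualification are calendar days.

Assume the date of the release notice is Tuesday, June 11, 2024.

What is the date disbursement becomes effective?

July 12, 2024

The last day of the objection period: counting 3 business days from Tuesday, June 11, 2024 (Jun 12, Jun 13, Jun 14, skipping weekends) reaches Friday, June 14, 2024.
The date disbursement becomes effective: 28 calendar days after June 14, 2024 is July 12, 2024. July 12, 2024 is a Friday and is not a listed holiday, so no roll-forward applies.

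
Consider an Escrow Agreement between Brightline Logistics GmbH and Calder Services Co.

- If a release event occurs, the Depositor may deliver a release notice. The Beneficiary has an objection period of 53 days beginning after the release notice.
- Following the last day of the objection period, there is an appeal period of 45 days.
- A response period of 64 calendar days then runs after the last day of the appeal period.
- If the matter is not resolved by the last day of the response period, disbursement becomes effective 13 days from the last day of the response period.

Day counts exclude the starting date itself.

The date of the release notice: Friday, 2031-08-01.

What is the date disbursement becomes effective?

Adding 53 calendar days to 2031-08-01 gives 2031-09-23, which is the last day of the objection period.
Adding 45 calendar days to 2031-09-23 gives 2031-11-07, which is the last day of the appeal period.
Adding 64 calendar days to 2031-11-07 gives 2032-01-10, which is the last day of the response period.
Adding 13 calendar days to 2032-01-10 gives 2032-01-23, which is the date disbursement becomes effective.

2032-01-23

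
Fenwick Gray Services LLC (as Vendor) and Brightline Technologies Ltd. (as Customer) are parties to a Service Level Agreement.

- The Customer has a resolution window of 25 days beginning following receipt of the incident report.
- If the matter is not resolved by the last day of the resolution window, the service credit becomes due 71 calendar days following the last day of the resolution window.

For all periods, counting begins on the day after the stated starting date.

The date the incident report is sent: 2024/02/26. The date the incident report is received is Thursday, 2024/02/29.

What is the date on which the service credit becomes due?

The last day of the resolution window: 25 calendar days after 2024/02/29 is 2024/03/25.
The date on which the service credit becomes due: 71 calendar days after 2024/03/25 is 2024/06/04.

2024/06/04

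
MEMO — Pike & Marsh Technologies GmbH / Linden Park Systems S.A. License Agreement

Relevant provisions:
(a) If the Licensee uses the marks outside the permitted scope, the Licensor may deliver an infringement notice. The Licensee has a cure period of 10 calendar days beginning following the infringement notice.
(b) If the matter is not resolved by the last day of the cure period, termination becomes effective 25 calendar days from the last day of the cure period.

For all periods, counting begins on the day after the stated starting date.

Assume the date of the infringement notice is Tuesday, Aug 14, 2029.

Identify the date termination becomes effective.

Sep 18, 2029

The last day of the cure period: Aug 14, 2029 + 10 days = Aug 24, 2029.
The date termination becomes effective: 25 calendar days after Aug 24, 2029 is Sep 18, 2029.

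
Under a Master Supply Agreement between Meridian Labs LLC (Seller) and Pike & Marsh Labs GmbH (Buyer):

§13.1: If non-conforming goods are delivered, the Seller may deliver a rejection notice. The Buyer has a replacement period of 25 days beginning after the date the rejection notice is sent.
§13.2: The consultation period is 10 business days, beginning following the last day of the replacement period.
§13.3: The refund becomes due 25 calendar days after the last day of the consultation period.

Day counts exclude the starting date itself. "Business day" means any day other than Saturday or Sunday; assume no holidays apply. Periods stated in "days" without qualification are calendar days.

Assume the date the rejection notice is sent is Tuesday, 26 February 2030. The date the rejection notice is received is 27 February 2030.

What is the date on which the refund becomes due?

30 April 2030

Adding 25 calendar days to 26 February 2030 gives 23 March 2030, which is the last day of the replacement period.
The last day of the consultation period: counting 10 business days from Saturday, 23 March 2030 (Mar 25, Mar 26, Mar 27, Mar 28, Mar 29, Apr 1, Apr 2, Apr 3, Apr 4, Apr 5, skipping weekends) reaches Friday, 5 April 2030.
The date on which the refund becomes due: 5 April 2030 + 25 days = 30 April 2030.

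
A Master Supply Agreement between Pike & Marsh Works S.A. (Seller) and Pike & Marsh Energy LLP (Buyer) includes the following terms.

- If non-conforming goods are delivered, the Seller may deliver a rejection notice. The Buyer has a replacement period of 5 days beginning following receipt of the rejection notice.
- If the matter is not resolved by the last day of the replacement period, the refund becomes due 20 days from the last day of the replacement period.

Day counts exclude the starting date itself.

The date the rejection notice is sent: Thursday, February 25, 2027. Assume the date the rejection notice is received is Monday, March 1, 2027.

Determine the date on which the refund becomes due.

March 26, 2027

The last day of the replacement period: March 1, 2027 + 5 days = March 6, 2027.
The date on which the refund becomes due: March 6, 2027 + 20 days = March 26, 2027.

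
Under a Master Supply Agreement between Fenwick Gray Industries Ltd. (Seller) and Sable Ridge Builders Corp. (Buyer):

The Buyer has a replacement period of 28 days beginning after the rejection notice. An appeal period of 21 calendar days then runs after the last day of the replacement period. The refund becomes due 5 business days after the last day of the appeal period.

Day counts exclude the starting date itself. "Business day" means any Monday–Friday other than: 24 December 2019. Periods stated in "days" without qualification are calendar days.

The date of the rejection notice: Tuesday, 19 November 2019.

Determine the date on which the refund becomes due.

14 January 2020

The last day of the replacement period: 28 calendar days after 19 November 2019 is 17 December 2019.
The last day of the appeal period: 21 calendar days after 17 December 2019 is 7 January 2020.
The date on which the refund becomes due: counting 5 business days from Tuesday, 7 January 2020 (Jan 8, Jan 9, Jan 10, Jan 13, Jan 14, skipping weekends) reaches Tuesday, 14 January 2020.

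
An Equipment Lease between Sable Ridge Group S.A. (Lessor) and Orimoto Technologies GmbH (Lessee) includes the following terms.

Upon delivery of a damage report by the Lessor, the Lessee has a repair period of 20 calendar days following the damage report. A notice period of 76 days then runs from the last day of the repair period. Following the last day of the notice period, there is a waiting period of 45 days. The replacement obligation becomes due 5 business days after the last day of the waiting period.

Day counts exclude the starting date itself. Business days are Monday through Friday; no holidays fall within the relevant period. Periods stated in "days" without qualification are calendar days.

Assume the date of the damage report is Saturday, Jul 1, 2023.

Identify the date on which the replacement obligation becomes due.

Nov 24, 2023

Adding 20 calendar days to Jul 1, 2023 gives Jul 21, 2023, which is the last day of the repair period.
Adding 76 calendar days to Jul 21, 2023 gives Oct 5, 2023, which is the last day of the notice period.
Adding 45 calendar days to Oct 5, 2023 gives Nov 19, 2023, which is the last day of the waiting period.
The date on which the replacement obligation becomes due: counting 5 business days from Sunday, Nov 19, 2023 (Nov 20, Nov 21, Nov 22, Nov 23, Nov 24, skipping weekends) reaches Friday, Nov 24, 2023.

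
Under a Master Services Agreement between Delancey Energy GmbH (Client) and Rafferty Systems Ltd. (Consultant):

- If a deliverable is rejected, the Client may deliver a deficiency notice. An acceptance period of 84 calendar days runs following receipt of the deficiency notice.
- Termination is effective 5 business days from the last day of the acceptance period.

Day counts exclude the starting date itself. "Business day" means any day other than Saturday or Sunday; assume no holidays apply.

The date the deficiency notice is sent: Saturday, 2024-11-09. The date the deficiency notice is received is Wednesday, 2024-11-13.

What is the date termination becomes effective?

2025-02-12

The last day of the acceptance period: 84 calendar days after 2024-11-13 is 2025-02-05.
From Wednesday, 2025-02-05, 5 business days (Feb 6, Feb 7, Feb 10, Feb 11, Feb 12, skipping weekends) brings us to Wednesday, 2025-02-12, which is the date termination becomes effective.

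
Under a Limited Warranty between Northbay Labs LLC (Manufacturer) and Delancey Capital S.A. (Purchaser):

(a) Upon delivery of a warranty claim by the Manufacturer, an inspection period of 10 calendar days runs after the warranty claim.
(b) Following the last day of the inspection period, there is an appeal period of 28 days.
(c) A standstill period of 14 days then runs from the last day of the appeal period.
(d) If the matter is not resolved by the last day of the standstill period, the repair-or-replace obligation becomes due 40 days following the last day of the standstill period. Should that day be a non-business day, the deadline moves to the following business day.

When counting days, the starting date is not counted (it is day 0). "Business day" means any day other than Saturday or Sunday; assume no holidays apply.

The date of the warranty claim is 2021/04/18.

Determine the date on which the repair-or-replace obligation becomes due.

Adding 10 calendar days to 2021/04/18 gives 2021/04/28, which is the last day of the inspection period.
The last day of the appeal period: 28 calendar days after 2021/04/28 is 2021/05/26.
The last day of the standstill period: 14 calendar days after 2021/05/26 is 2021/06/09.
Adding 40 calendar days to 2021/06/09 gives 2021/07/19, which is the date on which the repair-or-replace obligation becomes due. 2021/07/19 is a Monday, so no roll-forward applies.

2021/07/19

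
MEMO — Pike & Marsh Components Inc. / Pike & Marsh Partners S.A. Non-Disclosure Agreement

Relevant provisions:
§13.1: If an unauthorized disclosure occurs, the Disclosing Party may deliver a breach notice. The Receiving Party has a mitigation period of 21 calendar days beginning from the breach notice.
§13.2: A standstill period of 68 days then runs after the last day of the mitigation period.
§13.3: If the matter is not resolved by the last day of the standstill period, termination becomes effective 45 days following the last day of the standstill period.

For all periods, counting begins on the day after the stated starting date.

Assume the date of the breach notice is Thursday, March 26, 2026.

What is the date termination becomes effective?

Adding 21 calendar days to March 26, 2026 gives April 16, 2026, which is the last day of the mitigation period.
The last day of the standstill period: April 16, 2026 + 68 days = June 23, 2026.
The date termination becomes effective: 45 calendar days after June 23, 2026 is August 7, 2026.

August 7, 2026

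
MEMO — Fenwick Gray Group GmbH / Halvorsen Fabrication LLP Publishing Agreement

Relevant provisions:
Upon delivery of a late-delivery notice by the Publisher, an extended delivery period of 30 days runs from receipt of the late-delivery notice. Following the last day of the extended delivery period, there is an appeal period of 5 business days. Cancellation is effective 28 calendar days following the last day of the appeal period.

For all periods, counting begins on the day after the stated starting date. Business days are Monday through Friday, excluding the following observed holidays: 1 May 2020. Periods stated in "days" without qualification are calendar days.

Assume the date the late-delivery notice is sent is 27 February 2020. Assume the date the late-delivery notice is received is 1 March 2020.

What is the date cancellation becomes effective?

The last day of the extended delivery period: 30 calendar days after 1 March 2020 is 31 March 2020.
The last day of the appeal period: counting 5 business days from Tuesday, 31 March 2020 (Apr 1, Apr 2, Apr 3, Apr 6, Apr 7, skipping weekends) reaches Tuesday, 7 April 2020.
The date cancellation becomes effective: 7 April 2020 + 28 days = 5 May 2020.

5 May 2020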